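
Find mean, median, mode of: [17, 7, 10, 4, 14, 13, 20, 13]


Sorted: [4, 7, 10, 13, 13, 14, 17, 20]
Mean = 98/8 = 49/4
Median = 13
Freq: {17: 1, 7: 1, 10: 1, 4: 1, 14: 1, 13: 2, 20: 1}
Mode: [13]

Mean=49/4, Median=13, Mode=13


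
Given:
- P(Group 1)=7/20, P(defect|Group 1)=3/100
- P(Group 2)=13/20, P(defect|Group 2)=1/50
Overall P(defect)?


P(B) = Σ P(B|Aᵢ)×P(Aᵢ)
  3/100×7/20 = 21/2000
  1/50×13/20 = 13/1000
Sum = 47/2000

P(defect) = 47/2000 ≈ 2.35%


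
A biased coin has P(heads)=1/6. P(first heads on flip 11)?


Geometric: P(X=11) = (1-p)^(k-1)×p = (5/6)^10×1/6 = 9765625/362797056

P(X=11) = 9765625/362797056 ≈ 2.69%


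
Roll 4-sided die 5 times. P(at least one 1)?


P(no 1)^5 = (3/4)^5 = 243/1024
P(≥1) = 1 - 243/1024 = 781/1024

P = 781/1024 ≈ 76.27%


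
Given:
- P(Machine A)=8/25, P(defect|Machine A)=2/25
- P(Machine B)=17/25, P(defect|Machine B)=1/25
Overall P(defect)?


P(B) = Σ P(B|Aᵢ)×P(Aᵢ)
  2/25×8/25 = 16/625
  1/25×17/25 = 17/625
Sum = 33/625

P(defect) = 33/625 ≈ 5.28%


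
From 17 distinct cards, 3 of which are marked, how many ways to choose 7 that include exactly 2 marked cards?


Choose 2 of the 3 marked cards and 5 of the other 14 cards:
C(3,2)×C(14,5) = 3×2002 = 6006

6006


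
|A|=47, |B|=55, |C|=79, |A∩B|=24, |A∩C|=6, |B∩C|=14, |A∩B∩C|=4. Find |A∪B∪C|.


|A∪B∪C| = 47+55+79-24-6-14+4 = 141

|A∪B∪C| = 141


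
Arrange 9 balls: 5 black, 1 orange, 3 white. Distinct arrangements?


9!/(5!×1!×3!) = 504

504


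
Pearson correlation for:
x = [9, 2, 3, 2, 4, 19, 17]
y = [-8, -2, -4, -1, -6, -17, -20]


n=7, Σx=56, Σy=-58, Σxy=-777, Σx²=764, Σy²=810
r = (7×(-777) - 56×(-58))/√((7×764 - 56²)(7×810 - (-58)²))
= -2191/√(2212×2306) = -2191/√5100872 ≈ -2191/2258.5110 ≈ -0.9701

r ≈ -0.9701


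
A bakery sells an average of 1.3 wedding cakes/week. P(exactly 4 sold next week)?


Poisson(λ=1.3): P(X=4) = e^(-λ)×λ^k/k!
= e^(-1.3) × 1.3^4 / 4!
≈ 0.272531793 × 2.8561 / 24 ≈ 0.032432

P(X=4) ≈ 0.032432 ≈ 3.24%


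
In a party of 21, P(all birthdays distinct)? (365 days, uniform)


P(all different) = Π(365-i)/365 for i=0..20
= (365/365)×(364/365)×...×(345/365)
= 0.556312

P ≈ 0.5563 ≈ 55.63%


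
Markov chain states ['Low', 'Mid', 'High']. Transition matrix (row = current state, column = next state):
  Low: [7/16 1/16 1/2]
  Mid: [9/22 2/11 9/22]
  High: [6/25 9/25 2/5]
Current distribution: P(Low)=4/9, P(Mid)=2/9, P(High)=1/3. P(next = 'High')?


P(next=High) = Σᵢ P(now=i)×P(i→High)
= 4/9×1/2 + 2/9×9/22 + 1/3×2/5
= 2/9 + 1/11 + 2/15 = 221/495

P = 221/495 ≈ 0.4465


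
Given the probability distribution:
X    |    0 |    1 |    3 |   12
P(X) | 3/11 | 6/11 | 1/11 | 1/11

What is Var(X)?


E[X] = 21/11
E[X²] = 159/11
Var(X) = E[X²] - (E[X])² = 159/11 - 441/121 = 1308/121

Var(X) = 1308/121 ≈ 10.8099


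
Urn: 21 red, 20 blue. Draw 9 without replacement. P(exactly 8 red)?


Hypergeometric: C(21,8)×C(20,1)/C(41,9)
= 203490×20/350343565 = 2520/216931

P(X=8) = 2520/216931 ≈ 1.16%


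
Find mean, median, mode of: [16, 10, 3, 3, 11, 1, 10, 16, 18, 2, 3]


Sorted: [1, 2, 3, 3, 3, 10, 10, 11, 16, 16, 18]
Mean = 93/11
Median = 10
Freq: {16: 2, 10: 2, 3: 3, 11: 1, 1: 1, 18: 1, 2: 1}
Mode: [3]

Mean=93/11, Median=10, Mode=3


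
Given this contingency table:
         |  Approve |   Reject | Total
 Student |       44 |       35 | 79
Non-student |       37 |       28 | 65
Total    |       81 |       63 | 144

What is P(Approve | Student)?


P(Approve | Student) = 44/(44+35) = 44/79

P(Approve|Student) = 44/79 ≈ 55.70%


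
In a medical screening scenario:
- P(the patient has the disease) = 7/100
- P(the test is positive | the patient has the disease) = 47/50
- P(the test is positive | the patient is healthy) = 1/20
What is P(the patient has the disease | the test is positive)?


Using Bayes' theorem:
P(A|B) = P(B|A)·P(A) / P(B)

P(the test is positive) = 47/50 × 7/100 + 1/20 × 93/100
= 329/5000 + 93/2000 = 1123/10000

P(the patient has the disease|the test is positive) = (329/5000) / (1123/10000) = 658/1123

P(the patient has the disease|the test is positive) = 658/1123 ≈ 58.59%


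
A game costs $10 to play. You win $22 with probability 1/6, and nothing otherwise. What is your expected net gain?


E[gain] = (22-10)×1/6 + (-10)×5/6
= 2 - 25/3 = -19/3

Expected net gain = $-19/3 ≈ $-6.33


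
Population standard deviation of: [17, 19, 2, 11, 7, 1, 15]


Mean = 72/7
  (17-72/7)²=2209/49
  (19-72/7)²=3721/49
  (2-72/7)²=3364/49
  (11-72/7)²=25/49
  (7-72/7)²=529/49
  (1-72/7)²=4225/49
  (15-72/7)²=1089/49
Σ(x-μ)² = 2166/7
σ² = (2166/7)/7 = 2166/49

σ = √(2166/49) ≈ 6.6486


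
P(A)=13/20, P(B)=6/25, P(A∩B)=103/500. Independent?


P(A)×P(B) = 39/250
P(A∩B) = 103/500
Not equal → NOT independent

No, not independent


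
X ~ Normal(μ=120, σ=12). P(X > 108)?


z = (108-120)/12 = -1.0
P(X > 108) = 1 - P(Z ≤ -1.0) = 1 - 0.1587 = 0.8413

P(X > 108) ≈ 0.8413


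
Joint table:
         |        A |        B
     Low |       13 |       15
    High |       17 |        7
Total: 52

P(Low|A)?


P(Low|A) = 13/(13+17) = 13/30

P = 13/30 ≈ 43.33%


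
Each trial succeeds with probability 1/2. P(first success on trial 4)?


Geometric: P(X=4) = (1-p)^(k-1)×p = (1/2)^3×1/2 = 1/16

P(X=4) = 1/16 ≈ 6.25%


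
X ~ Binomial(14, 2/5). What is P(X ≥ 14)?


P(X ≥ 14) = Σ P(X=i) for i=14..14
P(X=14) = 16384/6103515625
Sum = 16384/6103515625

P(X ≥ 14) = 16384/6103515625 ≈ 0.00%


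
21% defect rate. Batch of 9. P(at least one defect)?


P(all good) = (79/100)^9 = 119851595982618319/1000000000000000000
P(≥1 defect) = 880148404017381681/1000000000000000000

P = 880148404017381681/1000000000000000000 ≈ 88.01%


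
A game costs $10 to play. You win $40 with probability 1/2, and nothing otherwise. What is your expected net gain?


E[gain] = (40-10)×1/2 + (-10)×1/2
= 15 - 5 = 10

Expected net gain = $10 ≈ $10.00


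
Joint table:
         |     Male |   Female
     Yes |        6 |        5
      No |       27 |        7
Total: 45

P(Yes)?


P(Yes) = (6+5)/45 = 11/45

P(Yes) = 11/45 ≈ 24.44%


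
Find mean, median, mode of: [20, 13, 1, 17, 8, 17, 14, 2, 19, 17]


Sorted: [1, 2, 8, 13, 14, 17, 17, 17, 19, 20]
Mean = 128/10 = 64/5
Median = 31/2
Freq: {20: 1, 13: 1, 1: 1, 17: 3, 8: 1, 14: 1, 2: 1, 19: 1}
Mode: [17]

Mean=64/5, Median=31/2, Mode=17


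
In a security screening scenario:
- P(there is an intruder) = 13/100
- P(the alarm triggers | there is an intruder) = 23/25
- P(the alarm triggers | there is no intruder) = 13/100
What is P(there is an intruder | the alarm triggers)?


Using Bayes' theorem:
P(A|B) = P(B|A)·P(A) / P(B)

P(the alarm triggers) = 23/25 × 13/100 + 13/100 × 87/100
= 299/2500 + 1131/10000 = 2327/10000

P(there is an intruder|the alarm triggers) = (299/2500) / (2327/10000) = 92/179

P(there is an intruder|the alarm triggers) = 92/179 ≈ 51.40%


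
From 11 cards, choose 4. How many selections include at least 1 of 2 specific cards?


Complement: C(11,4) - C(9,4) = 330 - 126 = 204

204


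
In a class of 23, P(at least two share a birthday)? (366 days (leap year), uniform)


P(all different) = Π(366-i)/366 for i=0..22
= 0.493677
P(match) = 1 - 0.493677 = 0.506323

P ≈ 0.5063 ≈ 50.63%


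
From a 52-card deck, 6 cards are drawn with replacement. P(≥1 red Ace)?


P(not a red Ace) = 50/52 = 25/26
P(none in 6 draws) = (25/26)^6 = 244140625/308915776
P(≥1 red Ace) = 1 - 244140625/308915776 = 64775151/308915776

P = 64775151/308915776 ≈ 20.97%


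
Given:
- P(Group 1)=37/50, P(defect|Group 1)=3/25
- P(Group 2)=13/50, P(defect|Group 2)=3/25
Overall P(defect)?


P(B) = Σ P(B|Aᵢ)×P(Aᵢ)
  3/25×37/50 = 111/1250
  3/25×13/50 = 39/1250
Sum = 3/25

P(defect) = 3/25 ≈ 12.00%


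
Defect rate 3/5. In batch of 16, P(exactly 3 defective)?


Binomial: P(X=3) = C(16,3)×p^3×(1-p)^13
= 560 × 27/125 × 8192/1220703125 = 24772608/30517578125

P(X=3) = 24772608/30517578125 ≈ 0.08%


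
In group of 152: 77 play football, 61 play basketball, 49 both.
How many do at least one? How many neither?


|A∪B| = 77+61-49 = 89
Neither = 152-89 = 63

At least one: 89; Neither: 63


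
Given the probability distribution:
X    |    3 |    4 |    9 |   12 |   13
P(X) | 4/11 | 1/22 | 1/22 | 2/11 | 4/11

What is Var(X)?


E[X] = 189/22
E[X²] = 2097/22
Var(X) = E[X²] - (E[X])² = 2097/22 - 35721/484 = 10413/484

Var(X) = 10413/484 ≈ 21.5145


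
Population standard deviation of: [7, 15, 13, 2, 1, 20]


Mean = 58/6 = 29/3
  (7-29/3)²=64/9
  (15-29/3)²=256/9
  (13-29/3)²=100/9
  (2-29/3)²=529/9
  (1-29/3)²=676/9
  (20-29/3)²=961/9
Σ(x-μ)² = 862/3
σ² = (862/3)/6 = 431/9

σ = √(431/9) ≈ 6.9202


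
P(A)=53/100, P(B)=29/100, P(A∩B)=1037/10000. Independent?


P(A)×P(B) = 1537/10000
P(A∩B) = 1037/10000
Not equal → NOT independent

No, not independent


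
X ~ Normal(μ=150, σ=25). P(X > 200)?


z = (200-150)/25 = 2.0
P(X > 200) = 1 - P(Z ≤ 2.0) = 1 - 0.9772 = 0.0228

P(X > 200) ≈ 0.0228


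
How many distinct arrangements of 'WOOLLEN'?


Letters: 7, freq: {'W': 1, 'O': 2, 'L': 2, 'E': 1, 'N': 1}
7!/(1!×2!×2!×1!×1!) = 5040/4 = 1260

1260


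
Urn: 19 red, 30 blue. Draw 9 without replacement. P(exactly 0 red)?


Hypergeometric: C(19,0)×C(30,9)/C(49,9)
= 1×14307150/2054455634 = 28275/4060189

P(X=0) = 28275/4060189 ≈ 0.70%


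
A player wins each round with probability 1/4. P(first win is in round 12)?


Geometric: P(X=12) = (1-p)^(k-1)×p = (3/4)^11×1/4 = 177147/16777216

P(X=12) = 177147/16777216 ≈ 1.06%


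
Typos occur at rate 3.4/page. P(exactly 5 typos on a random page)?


Poisson(λ=3.4): P(X=5) = e^(-λ)×λ^k/k!
= e^(-3.4) × 3.4^5 / 5!
≈ 0.03337326996 × 454.35424 / 120 ≈ 0.126361

P(X=5) ≈ 0.126361 ≈ 12.64%


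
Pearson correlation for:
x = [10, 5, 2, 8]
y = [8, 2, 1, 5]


n=4, Σx=25, Σy=16, Σxy=132, Σx²=193, Σy²=94
r = (4×132 - 25×16)/√((4×193 - 25²)(4×94 - 16²))
= 128/√(147×120) = 128/√17640 ≈ 128/132.8157 ≈ 0.9637

r ≈ 0.9637


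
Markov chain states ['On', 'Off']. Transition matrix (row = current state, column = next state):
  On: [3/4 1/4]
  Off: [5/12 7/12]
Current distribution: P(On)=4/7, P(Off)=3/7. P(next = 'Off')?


P(next=Off) = Σᵢ P(now=i)×P(i→Off)
= 4/7×1/4 + 3/7×7/12
= 1/7 + 1/4 = 11/28

P = 11/28 ≈ 0.3929


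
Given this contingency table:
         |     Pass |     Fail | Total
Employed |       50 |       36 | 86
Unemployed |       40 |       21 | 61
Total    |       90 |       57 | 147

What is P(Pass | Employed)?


P(Pass | Employed) = 50/(50+36) = 50/86 = 25/43

P(Pass|Employed) = 25/43 ≈ 58.14%


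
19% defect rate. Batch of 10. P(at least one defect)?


P(all good) = (81/100)^10 = 12157665459056928801/100000000000000000000
P(≥1 defect) = 87842334540943071199/100000000000000000000

P = 87842334540943071199/100000000000000000000 ≈ 87.84%


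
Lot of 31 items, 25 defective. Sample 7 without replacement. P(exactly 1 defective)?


Hypergeometric: C(25,1)×C(6,6)/C(31,7)
= 25×1/2629575 = 1/105183

P(X=1) = 1/105183 ≈ 0.00%


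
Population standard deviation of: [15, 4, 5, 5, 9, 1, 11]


Mean = 50/7
  (15-50/7)²=3025/49
  (4-50/7)²=484/49
  (5-50/7)²=225/49
  (5-50/7)²=225/49
  (9-50/7)²=169/49
  (1-50/7)²=1849/49
  (11-50/7)²=729/49
Σ(x-μ)² = 958/7
σ² = (958/7)/7 = 958/49

σ = √(958/49) ≈ 4.4217


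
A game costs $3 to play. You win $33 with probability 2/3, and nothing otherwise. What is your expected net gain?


E[gain] = (33-3)×2/3 + (-3)×1/3
= 20 - 1 = 19

Expected net gain = $19 ≈ $19.00


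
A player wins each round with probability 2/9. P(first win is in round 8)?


Geometric: P(X=8) = (1-p)^(k-1)×p = (7/9)^7×2/9 = 1647086/43046721

P(X=8) = 1647086/43046721 ≈ 3.83%


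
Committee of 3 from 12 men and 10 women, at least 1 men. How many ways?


Count by #men:
  1M,2W: C(12,1)×C(10,2)=540
  2M,1W: C(12,2)×C(10,1)=660
  3M,0W: C(12,3)×C(10,0)=220
Total = 1420

1420


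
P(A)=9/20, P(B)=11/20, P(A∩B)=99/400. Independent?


P(A)×P(B) = 99/400
P(A∩B) = 99/400
Equal ✓ → Independent

Yes, independent


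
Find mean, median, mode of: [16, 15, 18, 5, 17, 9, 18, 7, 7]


Sorted: [5, 7, 7, 9, 15, 16, 17, 18, 18]
Mean = 112/9
Median = 15
Freq: {16: 1, 15: 1, 18: 2, 5: 1, 17: 1, 9: 1, 7: 2}
Mode: [7, 18]

Mean=112/9, Median=15, Mode=[7, 18]


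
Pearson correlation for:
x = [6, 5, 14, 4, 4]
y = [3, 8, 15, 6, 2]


n=5, Σx=33, Σy=34, Σxy=300, Σx²=289, Σy²=338
r = (5×300 - 33×34)/√((5×289 - 33²)(5×338 - 34²))
= 378/√(356×534) = 378/√190104 ≈ 378/436.0092 ≈ 0.8670

r ≈ 0.8670


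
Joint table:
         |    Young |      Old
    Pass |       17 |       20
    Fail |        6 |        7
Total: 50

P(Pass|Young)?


P(Pass|Young) = 17/(17+6) = 17/23

P = 17/23 ≈ 73.91%


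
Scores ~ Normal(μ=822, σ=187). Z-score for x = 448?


z = (x - μ)/σ = (448 - 822)/187 = -2.0

z = -2.0


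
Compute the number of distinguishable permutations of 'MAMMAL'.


Letters: 6, freq: {'M': 3, 'A': 2, 'L': 1}
6!/(3!×2!×1!) = 720/12 = 60

60


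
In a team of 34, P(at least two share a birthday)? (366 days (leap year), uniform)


P(all different) = Π(366-i)/366 for i=0..33
= 0.205601
P(match) = 1 - 0.205601 = 0.794399

P ≈ 0.7944 ≈ 79.44%


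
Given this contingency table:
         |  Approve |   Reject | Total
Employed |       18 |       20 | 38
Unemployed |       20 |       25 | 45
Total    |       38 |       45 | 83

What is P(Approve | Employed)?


P(Approve | Employed) = 18/(18+20) = 18/38 = 9/19

P(Approve|Employed) = 9/19 ≈ 47.37%


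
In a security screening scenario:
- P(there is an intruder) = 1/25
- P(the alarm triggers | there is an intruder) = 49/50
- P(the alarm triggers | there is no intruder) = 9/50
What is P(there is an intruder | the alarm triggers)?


Using Bayes' theorem:
P(A|B) = P(B|A)·P(A) / P(B)

P(the alarm triggers) = 49/50 × 1/25 + 9/50 × 24/25
= 49/1250 + 108/625 = 53/250

P(there is an intruder|the alarm triggers) = (49/1250) / (53/250) = 49/265

P(there is an intruder|the alarm triggers) = 49/265 ≈ 18.49%


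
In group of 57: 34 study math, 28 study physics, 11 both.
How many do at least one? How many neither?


|A∪B| = 34+28-11 = 51
Neither = 57-51 = 6

At least one: 51; Neither: 6


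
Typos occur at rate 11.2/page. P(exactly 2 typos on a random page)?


Poisson(λ=11.2): P(X=2) = e^(-λ)×λ^k/k!
= e^(-11.2) × 11.2^2 / 2!
≈ 1.367419607e-05 × 125.44 / 2 ≈ 0.000858

P(X=2) ≈ 0.000858 ≈ 0.09%


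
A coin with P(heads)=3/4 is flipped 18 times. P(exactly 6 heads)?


Binomial: P(X=6) = C(18,6)×p^6×(1-p)^12
= 18564 × 729/4096 × 1/16777216 = 3383289/17179869184

P(X=6) = 3383289/17179869184 ≈ 0.02%


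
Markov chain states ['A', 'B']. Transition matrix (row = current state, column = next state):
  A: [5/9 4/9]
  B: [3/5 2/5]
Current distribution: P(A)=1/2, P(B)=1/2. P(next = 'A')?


P(next=A) = Σᵢ P(now=i)×P(i→A)
= 1/2×5/9 + 1/2×3/5
= 5/18 + 3/10 = 26/45

P = 26/45 ≈ 0.5778


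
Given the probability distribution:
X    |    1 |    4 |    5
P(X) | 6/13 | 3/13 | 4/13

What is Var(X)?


E[X] = 38/13
E[X²] = 154/13
Var(X) = E[X²] - (E[X])² = 154/13 - 1444/169 = 558/169

Var(X) = 558/169 ≈ 3.3018


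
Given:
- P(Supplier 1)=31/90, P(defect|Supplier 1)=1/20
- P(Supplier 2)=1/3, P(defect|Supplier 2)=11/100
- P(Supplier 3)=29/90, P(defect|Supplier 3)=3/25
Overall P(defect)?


P(B) = Σ P(B|Aᵢ)×P(Aᵢ)
  1/20×31/90 = 31/1800
  11/100×1/3 = 11/300
  3/25×29/90 = 29/750
Sum = 833/9000

P(defect) = 833/9000 ≈ 9.26%


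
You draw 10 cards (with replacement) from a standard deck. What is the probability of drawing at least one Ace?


P(not a Ace) = 48/52 = 12/13
P(none in 10 draws) = (12/13)^10 = 61917364224/137858491849
P(≥1 Ace) = 1 - 61917364224/137858491849 = 75941127625/137858491849

P = 75941127625/137858491849 ≈ 55.09%


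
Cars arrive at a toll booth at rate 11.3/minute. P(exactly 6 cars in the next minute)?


Poisson(λ=11.3): P(X=6) = e^(-λ)×λ^k/k!
= e^(-11.3) × 11.3^6 / 6!
≈ 1.237292426e-05 × 2081951.75261 / 720 ≈ 0.035778

P(X=6) ≈ 0.035778 ≈ 3.58%


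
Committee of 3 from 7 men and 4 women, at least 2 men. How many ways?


Count by #men:
  2M,1W: C(7,2)×C(4,1)=84
  3M,0W: C(7,3)×C(4,0)=35
Total = 119

119


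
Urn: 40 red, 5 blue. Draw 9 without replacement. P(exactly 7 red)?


Hypergeometric: C(40,7)×C(5,2)/C(45,9)
= 18643560×10/886163135 = 4080/19393

P(X=7) = 4080/19393 ≈ 21.04%


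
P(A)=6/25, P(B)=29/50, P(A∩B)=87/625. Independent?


P(A)×P(B) = 87/625
P(A∩B) = 87/625
Equal ✓ → Independent

Yes, independent


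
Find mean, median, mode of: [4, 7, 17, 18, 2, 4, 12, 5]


Sorted: [2, 4, 4, 5, 7, 12, 17, 18]
Mean = 69/8
Median = 6
Freq: {4: 2, 7: 1, 17: 1, 18: 1, 2: 1, 12: 1, 5: 1}
Mode: [4]

Mean=69/8, Median=6, Mode=4


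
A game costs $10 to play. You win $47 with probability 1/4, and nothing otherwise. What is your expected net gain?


E[gain] = (47-10)×1/4 + (-10)×3/4
= 37/4 - 15/2 = 7/4

Expected net gain = $7/4 ≈ $1.75


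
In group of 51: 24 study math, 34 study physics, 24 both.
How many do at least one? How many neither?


|A∪B| = 24+34-24 = 34
Neither = 51-34 = 17

At least one: 34; Neither: 17


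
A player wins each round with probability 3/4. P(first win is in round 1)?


Geometric: P(X=1) = (1-p)^(k-1)×p = (1/4)^0×3/4 = 3/4

P(X=1) = 3/4 ≈ 75.00%


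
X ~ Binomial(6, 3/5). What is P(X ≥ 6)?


P(X ≥ 6) = Σ P(X=i) for i=6..6
P(X=6) = 729/15625
Sum = 729/15625

P(X ≥ 6) = 729/15625 ≈ 4.67%


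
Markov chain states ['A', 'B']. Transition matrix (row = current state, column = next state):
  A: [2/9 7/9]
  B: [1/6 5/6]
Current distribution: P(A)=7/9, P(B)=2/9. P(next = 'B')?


P(next=B) = Σᵢ P(now=i)×P(i→B)
= 7/9×7/9 + 2/9×5/6
= 49/81 + 5/27 = 64/81

P = 64/81 ≈ 0.7901


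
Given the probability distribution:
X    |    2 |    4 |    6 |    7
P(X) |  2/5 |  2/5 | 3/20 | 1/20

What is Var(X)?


E[X] = 73/20
E[X²] = 317/20
Var(X) = E[X²] - (E[X])² = 317/20 - 5329/400 = 1011/400

Var(X) = 1011/400 ≈ 2.5275


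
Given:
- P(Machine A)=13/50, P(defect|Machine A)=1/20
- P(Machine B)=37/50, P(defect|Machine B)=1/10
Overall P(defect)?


P(B) = Σ P(B|Aᵢ)×P(Aᵢ)
  1/20×13/50 = 13/1000
  1/10×37/50 = 37/500
Sum = 87/1000

P(defect) = 87/1000 ≈ 8.70%


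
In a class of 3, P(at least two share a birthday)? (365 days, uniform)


P(all different) = Π(365-i)/365 for i=0..2
= 0.991796
P(match) = 1 - 0.991796 = 0.008204

P ≈ 0.0082 ≈ 0.82%


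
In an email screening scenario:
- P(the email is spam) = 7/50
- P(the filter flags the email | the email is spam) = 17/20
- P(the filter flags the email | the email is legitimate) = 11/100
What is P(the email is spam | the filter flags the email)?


Using Bayes' theorem:
P(A|B) = P(B|A)·P(A) / P(B)

P(the filter flags the email) = 17/20 × 7/50 + 11/100 × 43/50
= 119/1000 + 473/5000 = 267/1250

P(the email is spam|the filter flags the email) = (119/1000) / (267/1250) = 595/1068

P(the email is spam|the filter flags the email) = 595/1068 ≈ 55.71%


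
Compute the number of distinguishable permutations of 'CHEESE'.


Letters: 6, freq: {'C': 1, 'H': 1, 'E': 3, 'S': 1}
6!/(1!×1!×3!×1!) = 720/6 = 120

120


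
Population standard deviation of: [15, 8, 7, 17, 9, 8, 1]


Mean = 65/7
  (15-65/7)²=1600/49
  (8-65/7)²=81/49
  (7-65/7)²=256/49
  (17-65/7)²=2916/49
  (9-65/7)²=4/49
  (8-65/7)²=81/49
  (1-65/7)²=3364/49
Σ(x-μ)² = 1186/7
σ² = (1186/7)/7 = 1186/49

σ = √(1186/49) ≈ 4.9198


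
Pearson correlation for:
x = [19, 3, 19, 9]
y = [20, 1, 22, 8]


n=4, Σx=50, Σy=51, Σxy=873, Σx²=812, Σy²=949
r = (4×873 - 50×51)/√((4×812 - 50²)(4×949 - 51²))
= 942/√(748×1195) = 942/√893860 ≈ 942/945.4417 ≈ 0.9964

r ≈ 0.9964


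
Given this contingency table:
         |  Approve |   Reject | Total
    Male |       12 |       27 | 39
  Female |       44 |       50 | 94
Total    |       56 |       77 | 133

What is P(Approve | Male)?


P(Approve | Male) = 12/(12+27) = 12/39 = 4/13

P(Approve|Male) = 4/13 ≈ 30.77%


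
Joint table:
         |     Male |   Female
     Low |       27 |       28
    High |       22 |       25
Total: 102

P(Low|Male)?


P(Low|Male) = 27/(27+22) = 27/49

P = 27/49 ≈ 55.10%


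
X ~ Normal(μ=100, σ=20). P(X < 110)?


z = (110-100)/20 = 0.5
P(Z < 0.5) = 0.6915

P(X < 110) ≈ 0.6915


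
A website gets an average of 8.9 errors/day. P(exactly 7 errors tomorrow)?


Poisson(λ=8.9): P(X=7) = e^(-λ)×λ^k/k!
= e^(-8.9) × 8.9^7 / 7!
≈ 0.0001363889265 × 4423133.48955 / 5040 ≈ 0.119696

P(X=7) ≈ 0.119696 ≈ 11.97%


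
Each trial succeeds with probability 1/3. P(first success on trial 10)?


Geometric: P(X=10) = (1-p)^(k-1)×p = (2/3)^9×1/3 = 512/59049

P(X=10) = 512/59049 ≈ 0.87%


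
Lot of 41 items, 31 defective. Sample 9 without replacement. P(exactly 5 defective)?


Hypergeometric: C(31,5)×C(10,4)/C(41,9)
= 169911×210/350343565 = 7136262/70068713

P(X=5) = 7136262/70068713 ≈ 10.18%


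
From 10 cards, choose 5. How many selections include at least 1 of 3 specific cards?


Complement: C(10,5) - C(7,5) = 252 - 21 = 231

231


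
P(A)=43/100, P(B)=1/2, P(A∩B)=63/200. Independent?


P(A)×P(B) = 43/200
P(A∩B) = 63/200
Not equal → NOT independent

No, not independent


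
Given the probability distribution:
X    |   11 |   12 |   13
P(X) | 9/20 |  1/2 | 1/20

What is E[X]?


E[X] = Σ x·P(X=x)
= (11)×(9/20) + (12)×(1/2) + (13)×(1/20)
= 58/5

E[X] = 58/5


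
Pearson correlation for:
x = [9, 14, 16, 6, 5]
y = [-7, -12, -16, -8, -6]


n=5, Σx=50, Σy=-49, Σxy=-565, Σx²=594, Σy²=549
r = (5×(-565) - 50×(-49))/√((5×594 - 50²)(5×549 - (-49)²))
= -375/√(470×344) = -375/√161680 ≈ -375/402.0945 ≈ -0.9326

r ≈ -0.9326


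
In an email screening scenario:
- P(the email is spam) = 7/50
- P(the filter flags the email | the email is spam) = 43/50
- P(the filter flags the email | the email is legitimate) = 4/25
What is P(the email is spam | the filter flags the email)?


Using Bayes' theorem:
P(A|B) = P(B|A)·P(A) / P(B)

P(the filter flags the email) = 43/50 × 7/50 + 4/25 × 43/50
= 301/2500 + 86/625 = 129/500

P(the email is spam|the filter flags the email) = (301/2500) / (129/500) = 7/15

P(the email is spam|the filter flags the email) = 7/15 ≈ 46.67%


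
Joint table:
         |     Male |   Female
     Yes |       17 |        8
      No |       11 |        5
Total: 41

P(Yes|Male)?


P(Yes|Male) = 17/(17+11) = 17/28

P = 17/28 ≈ 60.71%


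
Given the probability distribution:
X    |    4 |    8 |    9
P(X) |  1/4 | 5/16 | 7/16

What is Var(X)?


E[X] = 119/16
E[X²] = 951/16
Var(X) = E[X²] - (E[X])² = 951/16 - 14161/256 = 1055/256

Var(X) = 1055/256 ≈ 4.1211


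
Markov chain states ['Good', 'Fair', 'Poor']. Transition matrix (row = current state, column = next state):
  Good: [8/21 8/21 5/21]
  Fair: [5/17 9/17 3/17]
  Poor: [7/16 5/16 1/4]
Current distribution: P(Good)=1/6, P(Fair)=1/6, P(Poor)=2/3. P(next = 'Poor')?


P(next=Poor) = Σᵢ P(now=i)×P(i→Poor)
= 1/6×5/21 + 1/6×3/17 + 2/3×1/4
= 5/126 + 1/34 + 1/6 = 505/2142

P = 505/2142 ≈ 0.2358


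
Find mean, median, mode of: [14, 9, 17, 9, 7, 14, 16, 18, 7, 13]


Sorted: [7, 7, 9, 9, 13, 14, 14, 16, 17, 18]
Mean = 124/10 = 62/5
Median = 27/2
Freq: {14: 2, 9: 2, 17: 1, 7: 2, 16: 1, 18: 1, 13: 1}
Mode: [7, 9, 14]

Mean=62/5, Median=27/2, Mode=[7, 9, 14]


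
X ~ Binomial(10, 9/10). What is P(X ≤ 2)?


P(X ≤ 2) = Σ P(X=i) for i=0..2
P(X=0) = 1/10000000000
P(X=1) = 9/1000000000
P(X=2) = 729/2000000000
Sum = 467/1250000000

P(X ≤ 2) = 467/1250000000 ≈ 0.00%


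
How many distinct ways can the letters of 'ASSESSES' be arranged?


Letters: 8, freq: {'A': 1, 'S': 5, 'E': 2}
8!/(1!×5!×2!) = 40320/240 = 168

168


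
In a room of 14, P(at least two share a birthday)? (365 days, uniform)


P(all different) = Π(365-i)/365 for i=0..13
= 0.776897
P(match) = 1 - 0.776897 = 0.223103

P ≈ 0.2231 ≈ 22.31%


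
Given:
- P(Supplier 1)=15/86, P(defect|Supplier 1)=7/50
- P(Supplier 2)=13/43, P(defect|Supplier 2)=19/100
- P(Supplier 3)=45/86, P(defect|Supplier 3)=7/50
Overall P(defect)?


P(B) = Σ P(B|Aᵢ)×P(Aᵢ)
  7/50×15/86 = 21/860
  19/100×13/43 = 247/4300
  7/50×45/86 = 63/860
Sum = 667/4300

P(defect) = 667/4300 ≈ 15.51%


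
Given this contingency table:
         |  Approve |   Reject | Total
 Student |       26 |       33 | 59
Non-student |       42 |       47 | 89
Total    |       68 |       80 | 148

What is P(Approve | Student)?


P(Approve | Student) = 26/(26+33) = 26/59

P(Approve|Student) = 26/59 ≈ 44.07%


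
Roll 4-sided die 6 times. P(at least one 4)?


P(no 4)^6 = (3/4)^6 = 729/4096
P(≥1) = 1 - 729/4096 = 3367/4096

P = 3367/4096 ≈ 82.20%


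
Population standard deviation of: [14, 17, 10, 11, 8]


Mean = 60/5 = 12
  (14-12)²=4
  (17-12)²=25
  (10-12)²=4
  (11-12)²=1
  (8-12)²=16
Σ(x-μ)² = 50
σ² = 50/5 = 10

σ = √(10) ≈ 3.1623


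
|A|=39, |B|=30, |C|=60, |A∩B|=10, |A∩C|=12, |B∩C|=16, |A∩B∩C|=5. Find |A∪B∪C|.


|A∪B∪C| = 39+30+60-10-12-16+5 = 96

|A∪B∪C| = 96


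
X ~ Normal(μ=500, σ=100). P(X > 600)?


z = (600-500)/100 = 1.0
P(X > 600) = 1 - P(Z ≤ 1.0) = 1 - 0.8413 = 0.1587

P(X > 600) ≈ 0.1587


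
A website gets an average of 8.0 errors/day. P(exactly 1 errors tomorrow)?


Poisson(λ=8.0): P(X=1) = e^(-λ)×λ^k/k!
= e^(-8.0) × 8.0^1 / 1!
≈ 0.0003354626279 × 8 / 1 ≈ 0.002684

P(X=1) ≈ 0.002684 ≈ 0.27%


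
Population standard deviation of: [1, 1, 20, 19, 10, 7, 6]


Mean = 64/7
  (1-64/7)²=3249/49
  (1-64/7)²=3249/49
  (20-64/7)²=5776/49
  (19-64/7)²=4761/49
  (10-64/7)²=36/49
  (7-64/7)²=225/49
  (6-64/7)²=484/49
Σ(x-μ)² = 2540/7
σ² = (2540/7)/7 = 2540/49

σ = √(2540/49) ≈ 7.1998


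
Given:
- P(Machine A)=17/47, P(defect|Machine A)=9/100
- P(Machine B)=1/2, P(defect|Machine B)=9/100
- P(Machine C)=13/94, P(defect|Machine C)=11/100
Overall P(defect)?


P(B) = Σ P(B|Aᵢ)×P(Aᵢ)
  9/100×17/47 = 153/4700
  9/100×1/2 = 9/200
  11/100×13/94 = 143/9400
Sum = 109/1175

P(defect) = 109/1175 ≈ 9.28%


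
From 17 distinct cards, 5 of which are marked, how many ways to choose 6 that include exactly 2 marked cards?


Choose 2 of the 5 marked cards and 4 of the other 12 cards:
C(5,2)×C(12,4) = 10×495 = 4950

4950


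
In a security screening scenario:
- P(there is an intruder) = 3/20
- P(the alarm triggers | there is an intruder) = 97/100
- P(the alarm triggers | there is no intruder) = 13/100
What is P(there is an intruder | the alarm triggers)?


Using Bayes' theorem:
P(A|B) = P(B|A)·P(A) / P(B)

P(the alarm triggers) = 97/100 × 3/20 + 13/100 × 17/20
= 291/2000 + 221/2000 = 32/125

P(there is an intruder|the alarm triggers) = (291/2000) / (32/125) = 291/512

P(there is an intruder|the alarm triggers) = 291/512 ≈ 56.84%


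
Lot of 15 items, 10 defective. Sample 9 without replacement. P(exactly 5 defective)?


Hypergeometric: C(10,5)×C(5,4)/C(15,9)
= 252×5/5005 = 36/143

P(X=5) = 36/143 ≈ 25.17%


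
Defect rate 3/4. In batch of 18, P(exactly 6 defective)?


Binomial: P(X=6) = C(18,6)×p^6×(1-p)^12
= 18564 × 729/4096 × 1/16777216 = 3383289/17179869184

P(X=6) = 3383289/17179869184 ≈ 0.02%


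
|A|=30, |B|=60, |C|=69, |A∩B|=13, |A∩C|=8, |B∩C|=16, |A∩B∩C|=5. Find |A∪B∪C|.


|A∪B∪C| = 30+60+69-13-8-16+5 = 127

|A∪B∪C| = 127


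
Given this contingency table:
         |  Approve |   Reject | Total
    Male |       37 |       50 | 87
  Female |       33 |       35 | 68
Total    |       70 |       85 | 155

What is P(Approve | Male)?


P(Approve | Male) = 37/(37+50) = 37/87

P(Approve|Male) = 37/87 ≈ 42.53%


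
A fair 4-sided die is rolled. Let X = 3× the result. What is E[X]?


E[die] = (1+4)/2 = 5/2
E[X] = 3 × 5/2 = 15/2

E[X] = 15/2


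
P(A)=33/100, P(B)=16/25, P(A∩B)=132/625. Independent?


P(A)×P(B) = 132/625
P(A∩B) = 132/625
Equal ✓ → Independent

Yes, independent


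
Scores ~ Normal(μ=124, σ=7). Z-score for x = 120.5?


z = (x - μ)/σ = (120.5 - 124)/7 = -0.5

z = -0.5


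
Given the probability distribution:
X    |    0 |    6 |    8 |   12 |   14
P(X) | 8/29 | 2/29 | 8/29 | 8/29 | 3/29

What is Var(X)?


E[X] = 214/29
E[X²] = 2324/29
Var(X) = E[X²] - (E[X])² = 2324/29 - 45796/841 = 21600/841

Var(X) = 21600/841 ≈ 25.6837


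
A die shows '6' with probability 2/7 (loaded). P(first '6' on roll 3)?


Geometric: P(X=3) = (1-p)^(k-1)×p = (5/7)^2×2/7 = 50/343

P(X=3) = 50/343 ≈ 14.58%


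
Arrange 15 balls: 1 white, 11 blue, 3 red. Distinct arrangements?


15!/(1!×11!×3!) = 5460

5460


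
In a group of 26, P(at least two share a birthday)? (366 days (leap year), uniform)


P(all different) = Π(366-i)/366 for i=0..25
= 0.402786
P(match) = 1 - 0.402786 = 0.597214

P ≈ 0.5972 ≈ 59.72%


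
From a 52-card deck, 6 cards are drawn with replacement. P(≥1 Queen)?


P(not a Queen) = 48/52 = 12/13
P(none in 6 draws) = (12/13)^6 = 2985984/4826809
P(≥1 Queen) = 1 - 2985984/4826809 = 1840825/4826809

P = 1840825/4826809 ≈ 38.14%


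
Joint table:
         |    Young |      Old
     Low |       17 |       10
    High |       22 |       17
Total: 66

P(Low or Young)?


P(Low∨Young) = P(Low) + P(Young) - P(Low∧Young)
= (27 + 39 - 17)/66 = 49/66

P = 49/66 ≈ 74.24%


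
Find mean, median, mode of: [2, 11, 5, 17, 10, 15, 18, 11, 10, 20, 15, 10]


Sorted: [2, 5, 10, 10, 10, 11, 11, 15, 15, 17, 18, 20]
Mean = 144/12 = 12
Median = 11
Freq: {2: 1, 11: 2, 5: 1, 17: 1, 10: 3, 15: 2, 18: 1, 20: 1}
Mode: [10]

Mean=12, Median=11, Mode=10


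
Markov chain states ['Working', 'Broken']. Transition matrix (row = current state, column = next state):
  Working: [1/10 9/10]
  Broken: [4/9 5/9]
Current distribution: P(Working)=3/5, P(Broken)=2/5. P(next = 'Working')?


P(next=Working) = Σᵢ P(now=i)×P(i→Working)
= 3/5×1/10 + 2/5×4/9
= 3/50 + 8/45 = 107/450

P = 107/450 ≈ 0.2378


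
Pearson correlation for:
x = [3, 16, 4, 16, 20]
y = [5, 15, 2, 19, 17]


n=5, Σx=59, Σy=58, Σxy=907, Σx²=937, Σy²=904
r = (5×907 - 59×58)/√((5×937 - 59²)(5×904 - 58²))
= 1113/√(1204×1156) = 1113/√1391824 ≈ 1113/1179.7559 ≈ 0.9434

r ≈ 0.9434


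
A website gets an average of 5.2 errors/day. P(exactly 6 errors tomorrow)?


Poisson(λ=5.2): P(X=6) = e^(-λ)×λ^k/k!
= e^(-5.2) × 5.2^6 / 6!
≈ 0.005516564421 × 19770.609664 / 720 ≈ 0.151480

P(X=6) ≈ 0.151480 ≈ 15.15%


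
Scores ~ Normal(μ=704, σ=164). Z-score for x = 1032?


z = (x - μ)/σ = (1032 - 704)/164 = 2.0

z = 2.0


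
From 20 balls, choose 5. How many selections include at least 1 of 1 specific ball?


Complement: C(20,5) - C(19,5) = 15504 - 11628 = 3876

3876


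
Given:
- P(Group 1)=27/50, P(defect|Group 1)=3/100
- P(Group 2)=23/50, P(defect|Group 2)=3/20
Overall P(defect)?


P(B) = Σ P(B|Aᵢ)×P(Aᵢ)
  3/100×27/50 = 81/5000
  3/20×23/50 = 69/1000
Sum = 213/2500

P(defect) = 213/2500 ≈ 8.52%


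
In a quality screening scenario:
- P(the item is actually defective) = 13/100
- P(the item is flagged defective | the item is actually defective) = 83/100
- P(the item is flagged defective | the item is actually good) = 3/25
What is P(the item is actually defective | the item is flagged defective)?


Using Bayes' theorem:
P(A|B) = P(B|A)·P(A) / P(B)

P(the item is flagged defective) = 83/100 × 13/100 + 3/25 × 87/100
= 1079/10000 + 261/2500 = 2123/10000

P(the item is actually defective|the item is flagged defective) = (1079/10000) / (2123/10000) = 1079/2123

P(the item is actually defective|the item is flagged defective) = 1079/2123 ≈ 50.82%


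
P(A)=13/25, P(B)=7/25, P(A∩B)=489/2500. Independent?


P(A)×P(B) = 91/625
P(A∩B) = 489/2500
Not equal → NOT independent

No, not independent


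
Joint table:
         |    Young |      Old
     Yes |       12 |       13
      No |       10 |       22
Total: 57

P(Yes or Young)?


P(Yes∨Young) = P(Yes) + P(Young) - P(Yes∧Young)
= (25 + 22 - 12)/57 = 35/57

P = 35/57 ≈ 61.40%


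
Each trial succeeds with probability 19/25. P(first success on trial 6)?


Geometric: P(X=6) = (1-p)^(k-1)×p = (6/25)^5×19/25 = 147744/244140625

P(X=6) = 147744/244140625 ≈ 0.06%


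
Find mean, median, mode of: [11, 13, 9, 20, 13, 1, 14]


Sorted: [1, 9, 11, 13, 13, 14, 20]
Mean = 81/7
Median = 13
Freq: {11: 1, 13: 2, 9: 1, 20: 1, 1: 1, 14: 1}
Mode: [13]

Mean=81/7, Median=13, Mode=13


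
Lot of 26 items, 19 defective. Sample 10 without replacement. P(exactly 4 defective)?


Hypergeometric: C(19,4)×C(7,6)/C(26,10)
= 3876×7/5311735 = 84/16445

P(X=4) = 84/16445 ≈ 0.51%


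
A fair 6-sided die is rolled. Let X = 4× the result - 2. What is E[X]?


E[die] = (1+6)/2 = 7/2
E[X] = 4×7/2 - 2 = 12

E[X] = 12


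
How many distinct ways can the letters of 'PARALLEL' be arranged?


Letters: 8, freq: {'P': 1, 'A': 2, 'R': 1, 'L': 3, 'E': 1}
8!/(1!×2!×1!×3!×1!) = 40320/12 = 3360

3360


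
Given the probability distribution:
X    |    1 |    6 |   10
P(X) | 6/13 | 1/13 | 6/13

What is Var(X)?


E[X] = 72/13
E[X²] = 642/13
Var(X) = E[X²] - (E[X])² = 642/13 - 5184/169 = 3162/169

Var(X) = 3162/169 ≈ 18.7101


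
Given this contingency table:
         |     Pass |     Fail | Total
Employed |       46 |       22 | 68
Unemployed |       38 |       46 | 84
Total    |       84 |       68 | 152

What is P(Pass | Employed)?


P(Pass | Employed) = 46/(46+22) = 46/68 = 23/34

P(Pass|Employed) = 23/34 ≈ 67.65%


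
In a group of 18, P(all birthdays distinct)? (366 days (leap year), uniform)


P(all different) = Π(366-i)/366 for i=0..17
= (366/366)×(365/366)×...×(349/366)
= 0.653862

P ≈ 0.6539 ≈ 65.39%


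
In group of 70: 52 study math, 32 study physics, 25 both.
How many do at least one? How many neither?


|A∪B| = 52+32-25 = 59
Neither = 70-59 = 11

At least one: 59; Neither: 11


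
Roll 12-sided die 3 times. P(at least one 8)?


P(no 8)^3 = (11/12)^3 = 1331/1728
P(≥1) = 1 - 1331/1728 = 397/1728

P = 397/1728 ≈ 22.97%


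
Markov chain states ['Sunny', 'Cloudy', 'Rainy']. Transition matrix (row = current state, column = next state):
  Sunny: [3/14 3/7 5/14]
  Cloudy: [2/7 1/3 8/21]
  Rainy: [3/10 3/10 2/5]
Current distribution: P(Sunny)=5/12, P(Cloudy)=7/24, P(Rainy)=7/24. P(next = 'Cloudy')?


P(next=Cloudy) = Σᵢ P(now=i)×P(i→Cloudy)
= 5/12×3/7 + 7/24×1/3 + 7/24×3/10
= 5/28 + 7/72 + 7/80 = 1831/5040

P = 1831/5040 ≈ 0.3633


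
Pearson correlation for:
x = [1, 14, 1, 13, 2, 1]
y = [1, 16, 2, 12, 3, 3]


n=6, Σx=32, Σy=37, Σxy=392, Σx²=372, Σy²=423
r = (6×392 - 32×37)/√((6×372 - 32²)(6×423 - 37²))
= 1168/√(1208×1169) = 1168/√1412152 ≈ 1168/1188.3400 ≈ 0.9829

r ≈ 0.9829


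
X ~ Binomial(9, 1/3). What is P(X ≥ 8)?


P(X ≥ 8) = Σ P(X=i) for i=8..9
P(X=8) = 2/2187
P(X=9) = 1/19683
Sum = 19/19683

P(X ≥ 8) = 19/19683 ≈ 0.10%


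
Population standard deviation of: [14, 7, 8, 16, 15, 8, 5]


Mean = 73/7
  (14-73/7)²=625/49
  (7-73/7)²=576/49
  (8-73/7)²=289/49
  (16-73/7)²=1521/49
  (15-73/7)²=1024/49
  (8-73/7)²=289/49
  (5-73/7)²=1444/49
Σ(x-μ)² = 824/7
σ² = (824/7)/7 = 824/49

σ = √(824/49) ≈ 4.1008


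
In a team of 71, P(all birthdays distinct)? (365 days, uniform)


P(all different) = Π(365-i)/365 for i=0..70
= (365/365)×(364/365)×...×(295/365)
= 0.000679

P ≈ 0.0007 ≈ 0.07%


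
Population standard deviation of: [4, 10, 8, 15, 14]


Mean = 51/5
  (4-51/5)²=961/25
  (10-51/5)²=1/25
  (8-51/5)²=121/25
  (15-51/5)²=576/25
  (14-51/5)²=361/25
Σ(x-μ)² = 404/5
σ² = (404/5)/5 = 404/25

σ = √(404/25) ≈ 4.0200


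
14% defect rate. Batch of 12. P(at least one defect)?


P(all good) = (43/50)^12 = 39959630797262576401/244140625000000000000
P(≥1 defect) = 204180994202737423599/244140625000000000000

P = 204180994202737423599/244140625000000000000 ≈ 83.63%


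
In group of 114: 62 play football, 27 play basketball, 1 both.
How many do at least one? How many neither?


|A∪B| = 62+27-1 = 88
Neither = 114-88 = 26

At least one: 88; Neither: 26


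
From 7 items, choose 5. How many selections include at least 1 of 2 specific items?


Complement: C(7,5) - C(5,5) = 21 - 1 = 20

20


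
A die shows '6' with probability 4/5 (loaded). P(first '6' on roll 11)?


Geometric: P(X=11) = (1-p)^(k-1)×p = (1/5)^10×4/5 = 4/48828125

P(X=11) = 4/48828125 ≈ 0.00%


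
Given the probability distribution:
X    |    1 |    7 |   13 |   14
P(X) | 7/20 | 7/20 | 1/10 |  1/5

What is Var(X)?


E[X] = 69/10
E[X²] = 368/5
Var(X) = E[X²] - (E[X])² = 368/5 - 4761/100 = 2599/100

Var(X) = 2599/100 ≈ 25.9900


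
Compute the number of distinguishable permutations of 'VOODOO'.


Letters: 6, freq: {'V': 1, 'O': 4, 'D': 1}
6!/(1!×4!×1!) = 720/24 = 30

30


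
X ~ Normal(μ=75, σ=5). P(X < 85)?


z = (85-75)/5 = 2.0
P(Z < 2.0) = 0.9772

P(X < 85) ≈ 0.9772


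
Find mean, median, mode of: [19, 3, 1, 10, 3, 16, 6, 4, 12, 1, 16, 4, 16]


Sorted: [1, 1, 3, 3, 4, 4, 6, 10, 12, 16, 16, 16, 19]
Mean = 111/13
Median = 6
Freq: {19: 1, 3: 2, 1: 2, 10: 1, 16: 3, 6: 1, 4: 2, 12: 1}
Mode: [16]

Mean=111/13, Median=6, Mode=16


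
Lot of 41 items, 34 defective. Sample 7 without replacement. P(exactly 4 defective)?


Hypergeometric: C(34,4)×C(7,3)/C(41,7)
= 46376×35/22481940 = 81158/1124097

P(X=4) = 81158/1124097 ≈ 7.22%


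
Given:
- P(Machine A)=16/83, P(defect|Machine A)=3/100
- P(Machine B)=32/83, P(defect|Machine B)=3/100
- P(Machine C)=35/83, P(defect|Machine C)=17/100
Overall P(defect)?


P(B) = Σ P(B|Aᵢ)×P(Aᵢ)
  3/100×16/83 = 12/2075
  3/100×32/83 = 24/2075
  17/100×35/83 = 119/1660
Sum = 739/8300

P(defect) = 739/8300 ≈ 8.90%


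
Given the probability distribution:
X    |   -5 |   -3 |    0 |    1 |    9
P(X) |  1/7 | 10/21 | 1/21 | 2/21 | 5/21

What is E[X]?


E[X] = Σ x·P(X=x)
= (-5)×(1/7) + (-3)×(10/21) + (0)×(1/21) + (1)×(2/21) + (9)×(5/21)
= 2/21

E[X] = 2/21


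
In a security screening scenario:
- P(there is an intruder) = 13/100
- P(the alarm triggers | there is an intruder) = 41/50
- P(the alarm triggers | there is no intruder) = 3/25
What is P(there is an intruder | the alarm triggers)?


Using Bayes' theorem:
P(A|B) = P(B|A)·P(A) / P(B)

P(the alarm triggers) = 41/50 × 13/100 + 3/25 × 87/100
= 533/5000 + 261/2500 = 211/1000

P(there is an intruder|the alarm triggers) = (533/5000) / (211/1000) = 533/1055

P(there is an intruder|the alarm triggers) = 533/1055 ≈ 50.52%


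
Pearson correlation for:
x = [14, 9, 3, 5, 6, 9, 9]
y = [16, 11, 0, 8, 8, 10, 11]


n=7, Σx=55, Σy=64, Σxy=600, Σx²=509, Σy²=726
r = (7×600 - 55×64)/√((7×509 - 55²)(7×726 - 64²))
= 680/√(538×986) = 680/√530468 ≈ 680/728.3323 ≈ 0.9336

r ≈ 0.9336


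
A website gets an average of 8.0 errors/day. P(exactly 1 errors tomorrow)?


Poisson(λ=8.0): P(X=1) = e^(-λ)×λ^k/k!
= e^(-8.0) × 8.0^1 / 1!
≈ 0.0003354626279 × 8 / 1 ≈ 0.002684

P(X=1) ≈ 0.002684 ≈ 0.27%
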